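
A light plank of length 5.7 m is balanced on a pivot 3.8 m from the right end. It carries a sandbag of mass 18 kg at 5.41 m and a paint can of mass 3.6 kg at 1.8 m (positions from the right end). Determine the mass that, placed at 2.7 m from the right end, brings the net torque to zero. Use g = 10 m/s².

Choose the pivot (at 3.8 m from the right end) as the axis so the support reaction has zero arm there.
Sandbag: 18 × 10 = 180 N down at 5.41 m → arm 1.61 m, τ = 180 × 1.61 = 289.8 N·m counterclockwise.
Paint can: 3.6 × 10 = 36 N down at 1.8 m → arm 2 m, τ = 36 × 2 = 72 N·m clockwise.
Net moment of known loads = 217.8 N·m counterclockwise.
An unknown mass m at 2.7 m has arm 1.1 m; its moment is m·g·1.1 clockwise.
Setting net torque to zero: m × 10 × 1.1 = 217.8 → m = 217.8 / (10 × 1.1) = 19.8 kg.

m ≈ 19.8 kg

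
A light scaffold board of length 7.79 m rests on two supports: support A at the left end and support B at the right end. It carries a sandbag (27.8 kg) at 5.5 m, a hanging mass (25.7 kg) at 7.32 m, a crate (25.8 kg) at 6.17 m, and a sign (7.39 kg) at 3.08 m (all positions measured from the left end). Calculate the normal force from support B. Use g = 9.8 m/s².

R_B ≈ 658 N

Take moments about support A.
Sandbag: 27.8 × 9.8 = 272.4 N down at 5.5 m → arm 5.5 m, τ = 272.4 × 5.5 = 1498 N·m clockwise.
Hanging mass: 25.7 × 9.8 = 251.9 N down at 7.32 m → arm 7.32 m, τ = 251.9 × 7.32 = 1844 N·m clockwise.
Crate: 25.8 × 9.8 = 252.8 N down at 6.17 m → arm 6.17 m, τ = 252.8 × 6.17 = 1560 N·m clockwise.
Sign: 7.39 × 9.8 = 72.42 N down at 3.08 m → arm 3.08 m, τ = 72.42 × 3.08 = 223.1 N·m clockwise.
Net load moment about support A = 5125 N·m clockwise.
Reaction R at support B is upward at 7.79 m, arm 7.79 m → moment R × 7.79 counterclockwise.
Στ = 0 ⇒ R × 7.79 = 5125 ⇒ R = 658 N.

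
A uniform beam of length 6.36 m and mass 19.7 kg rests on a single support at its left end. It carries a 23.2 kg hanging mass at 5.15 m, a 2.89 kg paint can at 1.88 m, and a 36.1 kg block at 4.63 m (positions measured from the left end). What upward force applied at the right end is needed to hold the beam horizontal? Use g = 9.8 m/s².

F ≈ 547 N

Choose the left end as the axis so the unknown pivot reaction has zero arm there.
Beam weight: 19.7 × 9.8 = 193.1 N down at 3.18 m → arm 3.18 m, τ = 193.1 × 3.18 = 614.1 N·m clockwise.
Hanging mass: 23.2 × 9.8 = 227.4 N down at 5.15 m → arm 5.15 m, τ = 227.4 × 5.15 = 1171 N·m clockwise.
Paint can: 2.89 × 9.8 = 28.32 N down at 1.88 m → arm 1.88 m, τ = 28.32 × 1.88 = 53.24 N·m clockwise.
Block: 36.1 × 9.8 = 353.8 N down at 4.63 m → arm 4.63 m, τ = 353.8 × 4.63 = 1638 N·m clockwise.
Net moment of the loads = 3476 N·m clockwise.
The upward force F acts at the right end, arm 6.36 m, giving F × 6.36 counterclockwise.
Balancing moments: F × 6.36 = 3476, giving F = 3476 / 6.36 = 547 N.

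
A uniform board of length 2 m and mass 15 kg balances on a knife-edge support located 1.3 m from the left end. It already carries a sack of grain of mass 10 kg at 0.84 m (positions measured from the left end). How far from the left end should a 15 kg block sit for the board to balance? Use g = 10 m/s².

x ≈ 1.91 m from the left end

Sum moments about the knife-edge support (at 1.3 m from the left end) (the support reaction has zero arm there).
Beam weight: 15 × 10 = 150 N down at 1 m → arm 0.3 m, τ = 150 × 0.3 = 45 N·m counterclockwise.
Sack of grain: 10 × 10 = 100 N down at 0.84 m → arm 0.46 m, τ = 100 × 0.46 = 46 N·m counterclockwise.
Net moment of existing loads = 91 N·m counterclockwise.
The block weighs 15 × 10 = 150 N and must supply an equal clockwise moment, so its lever arm about the knife-edge support is 91 / 150 = 0.607 m.
That puts it at 1.3 + 0.607 = 1.91 m from the left end.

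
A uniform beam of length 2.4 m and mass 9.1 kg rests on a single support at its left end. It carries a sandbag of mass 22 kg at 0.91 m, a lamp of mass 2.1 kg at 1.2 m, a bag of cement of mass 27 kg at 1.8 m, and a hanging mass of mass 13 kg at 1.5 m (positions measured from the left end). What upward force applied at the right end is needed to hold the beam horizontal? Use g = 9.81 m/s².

Take moments about the left end.
Beam weight: 9.1 × 9.81 = 89.27 N down at 1.2 m → arm 1.2 m, τ = 89.27 × 1.2 = 107.1 N·m clockwise.
Sandbag: 22 × 9.81 = 215.8 N down at 0.91 m → arm 0.91 m, τ = 215.8 × 0.91 = 196.4 N·m clockwise.
Lamp: 2.1 × 9.81 = 20.6 N down at 1.2 m → arm 1.2 m, τ = 20.6 × 1.2 = 24.72 N·m clockwise.
Bag of cement: 27 × 9.81 = 264.9 N down at 1.8 m → arm 1.8 m, τ = 264.9 × 1.8 = 476.8 N·m clockwise.
Hanging mass: 13 × 9.81 = 127.5 N down at 1.5 m → arm 1.5 m, τ = 127.5 × 1.5 = 191.2 N·m clockwise.
Net moment of the loads = 996.2 N·m clockwise.
The upward force F acts at the right end, arm 2.4 m, giving F × 2.4 counterclockwise.
Balancing moments: F × 2.4 = 996.2, giving F = 996.2 / 2.4 = 415 N.

F ≈ 415 N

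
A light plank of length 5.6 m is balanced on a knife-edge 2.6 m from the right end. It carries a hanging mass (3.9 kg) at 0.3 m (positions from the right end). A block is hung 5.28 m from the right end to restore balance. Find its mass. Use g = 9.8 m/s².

About the knife-edge (at 2.6 m from the right end):
Hanging mass: 3.9 × 9.8 = 38.22 N down at 0.3 m → arm 2.3 m, τ = 38.22 × 2.3 = 87.91 N·m clockwise.
Net moment of known loads = 87.91 N·m clockwise.
An unknown mass m at 5.28 m has arm 2.68 m; its moment is m·g·2.68 counterclockwise.
Balancing moments: m × 9.8 × 2.68 = 87.91, giving m = 87.91 / (9.8 × 2.68) = 3.35 kg.

m ≈ 3.35 kg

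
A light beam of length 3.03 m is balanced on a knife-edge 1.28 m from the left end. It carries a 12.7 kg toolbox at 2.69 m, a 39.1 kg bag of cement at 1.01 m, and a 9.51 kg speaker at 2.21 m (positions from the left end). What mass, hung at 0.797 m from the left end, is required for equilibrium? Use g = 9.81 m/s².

m ≈ 33.5 kg

Sum moments about the knife-edge (at 1.28 m from the left end) (the support reaction has zero arm there).
Toolbox: 12.7 × 9.81 = 124.6 N down at 2.69 m → arm 1.41 m, τ = 124.6 × 1.41 = 175.7 N·m clockwise.
Bag of cement: 39.1 × 9.81 = 383.6 N down at 1.01 m → arm 0.27 m, τ = 383.6 × 0.27 = 103.6 N·m counterclockwise.
Speaker: 9.51 × 9.81 = 93.29 N down at 2.21 m → arm 0.93 m, τ = 93.29 × 0.93 = 86.76 N·m clockwise.
Net moment of known loads = 158.9 N·m clockwise.
An unknown mass m at 0.797 m has arm 0.483 m; its moment is m·g·0.483 counterclockwise.
Setting net torque to zero: m × 9.81 × 0.483 = 158.9 → m = 158.9 / (9.81 × 0.483) = 33.5 kg.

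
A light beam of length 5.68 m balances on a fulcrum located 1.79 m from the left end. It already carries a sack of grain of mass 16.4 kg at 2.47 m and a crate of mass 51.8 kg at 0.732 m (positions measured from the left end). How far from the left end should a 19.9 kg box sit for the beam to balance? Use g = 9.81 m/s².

Choose the fulcrum (at 1.79 m from the left end) as the axis so the support reaction has zero arm there.
Sack of grain: 16.4 × 9.81 = 160.9 N down at 2.47 m → arm 0.68 m, τ = 160.9 × 0.68 = 109.4 N·m clockwise.
Crate: 51.8 × 9.81 = 508.2 N down at 0.732 m → arm 1.058 m, τ = 508.2 × 1.058 = 537.7 N·m counterclockwise.
Net moment of existing loads = 428.3 N·m counterclockwise.
The box weighs 19.9 × 9.81 = 195.2 N and must supply an equal clockwise moment, so its lever arm about the fulcrum is 428.3 / 195.2 = 2.19 m.
That puts it at 1.79 + 2.19 = 3.98 m from the left end.

x ≈ 3.98 m from the left end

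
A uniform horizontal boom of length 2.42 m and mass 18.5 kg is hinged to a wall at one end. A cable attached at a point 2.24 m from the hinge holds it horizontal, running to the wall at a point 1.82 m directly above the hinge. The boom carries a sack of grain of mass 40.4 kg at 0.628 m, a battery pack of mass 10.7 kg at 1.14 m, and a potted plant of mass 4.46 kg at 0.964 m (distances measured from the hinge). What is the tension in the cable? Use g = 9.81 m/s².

About the hinge:
Beam weight: 18.5 × 9.81 = 181.5 N down at 1.21 m → arm 1.21 m, τ = 181.5 × 1.21 = 219.6 N·m clockwise.
Sack of grain: 40.4 × 9.81 = 396.3 N down at 0.628 m → arm 0.628 m, τ = 396.3 × 0.628 = 248.9 N·m clockwise.
Battery pack: 10.7 × 9.81 = 105 N down at 1.14 m → arm 1.14 m, τ = 105 × 1.14 = 119.7 N·m clockwise.
Potted plant: 4.46 × 9.81 = 43.75 N down at 0.964 m → arm 0.964 m, τ = 43.75 × 0.964 = 42.17 N·m clockwise.
Total clockwise load moment = 630.4 N·m.
The cable tension T acts at 2.24 m; only its component perpendicular to the boom, T sinθ, produces torque. sinθ = h/√(h²+d²) = 1.82/√(1.82²+2.24²) = 0.6306.
Στ = 0 ⇒ T × 2.24 × 0.6306 = 630.4 ⇒ T = 630.4 / 1.413 = 446 N.

T ≈ 446 N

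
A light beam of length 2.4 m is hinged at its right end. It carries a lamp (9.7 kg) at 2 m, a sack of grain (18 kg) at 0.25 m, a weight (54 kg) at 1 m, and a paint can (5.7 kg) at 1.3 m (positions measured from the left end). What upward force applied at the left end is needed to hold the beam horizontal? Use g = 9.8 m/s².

F ≈ 508 N

Taking torques about the right end:
Lamp: 9.7 × 9.8 = 95.06 N down at 2 m → arm 0.4 m, τ = 95.06 × 0.4 = 38.02 N·m counterclockwise.
Sack of grain: 18 × 9.8 = 176.4 N down at 0.25 m → arm 2.15 m, τ = 176.4 × 2.15 = 379.3 N·m counterclockwise.
Weight: 54 × 9.8 = 529.2 N down at 1 m → arm 1.4 m, τ = 529.2 × 1.4 = 740.9 N·m counterclockwise.
Paint can: 5.7 × 9.8 = 55.86 N down at 1.3 m → arm 1.1 m, τ = 55.86 × 1.1 = 61.45 N·m counterclockwise.
Net moment of the loads = 1220 N·m counterclockwise.
The upward force F acts at the left end, arm 2.4 m, giving F × 2.4 clockwise.
Στ = 0 ⇒ F × 2.4 = 1220 ⇒ F = 1220 / 2.4 = 508 N.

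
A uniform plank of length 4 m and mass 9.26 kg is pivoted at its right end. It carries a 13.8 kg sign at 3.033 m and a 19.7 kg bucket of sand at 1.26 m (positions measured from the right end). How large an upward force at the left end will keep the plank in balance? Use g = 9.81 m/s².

About the right end:
Beam weight: 9.26 × 9.81 = 90.84 N down at 2 m → arm 2 m, τ = 90.84 × 2 = 181.7 N·m counterclockwise.
Sign: 13.8 × 9.81 = 135.4 N down at 3.033 m → arm 3.033 m, τ = 135.4 × 3.033 = 410.7 N·m counterclockwise.
Bucket of sand: 19.7 × 9.81 = 193.3 N down at 1.26 m → arm 1.26 m, τ = 193.3 × 1.26 = 243.6 N·m counterclockwise.
Net moment of the loads = 836 N·m counterclockwise.
The upward force F acts at the left end, arm 4 m, giving F × 4 clockwise.
For rotational equilibrium, F × 4 = 836, so F = 836 / 4 = 209 N.

F ≈ 209 N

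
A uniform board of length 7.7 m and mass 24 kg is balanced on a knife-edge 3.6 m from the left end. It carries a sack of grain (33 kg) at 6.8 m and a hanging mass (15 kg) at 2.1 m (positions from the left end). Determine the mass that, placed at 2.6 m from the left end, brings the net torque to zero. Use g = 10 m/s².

m ≈ 89.1 kg

Sum moments about the knife-edge (at 3.6 m from the left end) (the support reaction has zero arm there).
Beam weight: 24 × 10 = 240 N down at 3.85 m → arm 0.25 m, τ = 240 × 0.25 = 60 N·m clockwise.
Sack of grain: 33 × 10 = 330 N down at 6.8 m → arm 3.2 m, τ = 330 × 3.2 = 1056 N·m clockwise.
Hanging mass: 15 × 10 = 150 N down at 2.1 m → arm 1.5 m, τ = 150 × 1.5 = 225 N·m counterclockwise.
Net moment of known loads = 891 N·m clockwise.
An unknown mass m at 2.6 m has arm 1 m; its moment is m·g·1 counterclockwise.
Setting net torque to zero: m × 10 × 1 = 891 → m = 891 / (10 × 1) = 89.1 kg.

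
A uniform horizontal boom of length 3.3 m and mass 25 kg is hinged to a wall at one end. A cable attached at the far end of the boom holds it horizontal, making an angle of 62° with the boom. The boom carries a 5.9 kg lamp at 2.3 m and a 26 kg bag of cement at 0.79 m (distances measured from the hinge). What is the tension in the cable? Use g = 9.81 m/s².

T ≈ 254 N

Take moments about the hinge.
Beam weight: 25 × 9.81 = 245.2 N down at 1.65 m → arm 1.65 m, τ = 245.2 × 1.65 = 404.6 N·m clockwise.
Lamp: 5.9 × 9.81 = 57.88 N down at 2.3 m → arm 2.3 m, τ = 57.88 × 2.3 = 133.1 N·m clockwise.
Bag of cement: 26 × 9.81 = 255.1 N down at 0.79 m → arm 0.79 m, τ = 255.1 × 0.79 = 201.5 N·m clockwise.
Total clockwise load moment = 739.2 N·m.
The cable tension T acts at 3.3 m; only its component perpendicular to the boom, T sinθ, produces torque. sin 62° = 0.8829.
Στ = 0 ⇒ T × 3.3 × 0.8829 = 739.2 ⇒ T = 739.2 / 2.914 = 254 N.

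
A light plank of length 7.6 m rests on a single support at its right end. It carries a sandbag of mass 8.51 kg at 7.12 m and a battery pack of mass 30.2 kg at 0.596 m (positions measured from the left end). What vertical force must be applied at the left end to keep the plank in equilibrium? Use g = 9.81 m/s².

Sum moments about the right end (the unknown pivot reaction has zero arm there).
Sandbag: 8.51 × 9.81 = 83.48 N down at 7.12 m → arm 0.48 m, τ = 83.48 × 0.48 = 40.07 N·m counterclockwise.
Battery pack: 30.2 × 9.81 = 296.3 N down at 0.596 m → arm 7.004 m, τ = 296.3 × 7.004 = 2075 N·m counterclockwise.
Net moment of the loads = 2115 N·m counterclockwise.
The upward force F acts at the left end, arm 7.6 m, giving F × 7.6 clockwise.
Στ = 0 ⇒ F × 7.6 = 2115 ⇒ F = 2115 / 7.6 = 278 N.

F ≈ 278 N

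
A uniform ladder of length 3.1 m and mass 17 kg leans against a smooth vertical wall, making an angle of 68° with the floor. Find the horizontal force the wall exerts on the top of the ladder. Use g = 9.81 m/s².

Choose the foot of the ladder as the axis so the floor normal and friction both act there and drop out.
Ladder weight 17×9.81 = 166.8 N acts at 1.55 m along the ladder; its horizontal arm is 1.55·cos68° = 0.5806 m → τ = 96.84 N·m clockwise.
Wall normal N acts horizontally at the top; its moment arm is the height L sinθ = 3.1·sin68° = 2.874 m, counterclockwise.
Στ = 0 ⇒ N × 2.874 = 96.84 ⇒ N = 33.7 N.

N_wall ≈ 33.7 N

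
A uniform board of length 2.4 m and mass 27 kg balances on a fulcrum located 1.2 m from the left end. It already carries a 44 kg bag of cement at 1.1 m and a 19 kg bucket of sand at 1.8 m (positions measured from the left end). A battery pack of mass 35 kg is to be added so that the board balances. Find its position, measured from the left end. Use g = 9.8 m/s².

Take moments about the fulcrum (at 1.2 m from the left end).
Beam weight: acts at the fulcrum, moment arm 0 → no torque.
Bag of cement: 44 × 9.8 = 431.2 N down at 1.1 m → arm 0.1 m, τ = 431.2 × 0.1 = 43.12 N·m counterclockwise.
Bucket of sand: 19 × 9.8 = 186.2 N down at 1.8 m → arm 0.6 m, τ = 186.2 × 0.6 = 111.7 N·m clockwise.
Net moment of existing loads = 68.58 N·m clockwise.
The battery pack weighs 35 × 9.8 = 343 N and must supply an equal counterclockwise moment, so its lever arm about the fulcrum is 68.58 / 343 = 0.2 m.
That puts it at 1.2 − 0.2 = 1 m from the left end.

x ≈ 1 m from the left end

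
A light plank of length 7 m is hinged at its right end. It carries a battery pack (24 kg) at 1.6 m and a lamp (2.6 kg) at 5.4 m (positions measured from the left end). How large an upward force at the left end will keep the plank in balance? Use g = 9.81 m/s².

Sum moments about the right end (the unknown pivot reaction has zero arm there).
Battery pack: 24 × 9.81 = 235.4 N down at 1.6 m → arm 5.4 m, τ = 235.4 × 5.4 = 1271 N·m counterclockwise.
Lamp: 2.6 × 9.81 = 25.51 N down at 5.4 m → arm 1.6 m, τ = 25.51 × 1.6 = 40.82 N·m counterclockwise.
Net moment of the loads = 1312 N·m counterclockwise.
The upward force F acts at the left end, arm 7 m, giving F × 7 clockwise.
For rotational equilibrium, F × 7 = 1312, so F = 1312 / 7 = 187 N.

F ≈ 187 N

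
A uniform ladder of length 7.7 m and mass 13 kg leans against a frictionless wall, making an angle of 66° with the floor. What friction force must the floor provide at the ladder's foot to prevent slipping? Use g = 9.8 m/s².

f ≈ 28.4 N

Take moments about the foot of the ladder.
Ladder weight 13×9.8 = 127.4 N acts at 3.85 m along the ladder; its horizontal arm is 3.85·cos66° = 1.566 m → τ = 199.5 N·m clockwise.
Wall normal N acts horizontally at the top; its moment arm is the height L sinθ = 7.7·sin66° = 7.034 m, counterclockwise.
Στ = 0 ⇒ N × 7.034 = 199.5 ⇒ N = 28.4 N.
ΣFx = 0: friction at the foot balances the wall's push, so f = N_wall = 28.4 N.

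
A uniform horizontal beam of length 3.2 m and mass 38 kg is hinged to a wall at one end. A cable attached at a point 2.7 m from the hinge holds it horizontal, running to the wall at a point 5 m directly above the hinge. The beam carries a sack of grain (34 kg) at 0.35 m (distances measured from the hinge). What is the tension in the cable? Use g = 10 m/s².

About the hinge:
Beam weight: 38 × 10 = 380 N down at 1.6 m → arm 1.6 m, τ = 380 × 1.6 = 608 N·m clockwise.
Sack of grain: 34 × 10 = 340 N down at 0.35 m → arm 0.35 m, τ = 340 × 0.35 = 119 N·m clockwise.
Total clockwise load moment = 727 N·m.
The cable tension T acts at 2.7 m; only its component perpendicular to the beam, T sinθ, produces torque. sinθ = h/√(h²+d²) = 5/√(5²+2.7²) = 0.8799.
Στ = 0 ⇒ T × 2.7 × 0.8799 = 727 ⇒ T = 727 / 2.376 = 306 N.

T ≈ 306 N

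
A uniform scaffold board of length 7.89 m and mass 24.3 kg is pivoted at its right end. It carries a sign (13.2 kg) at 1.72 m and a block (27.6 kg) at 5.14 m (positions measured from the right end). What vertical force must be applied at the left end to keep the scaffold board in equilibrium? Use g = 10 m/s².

About the right end:
Beam weight: 24.3 × 10 = 243 N down at 3.945 m → arm 3.945 m, τ = 243 × 3.945 = 958.6 N·m counterclockwise.
Sign: 13.2 × 10 = 132 N down at 1.72 m → arm 1.72 m, τ = 132 × 1.72 = 227 N·m counterclockwise.
Block: 27.6 × 10 = 276 N down at 5.14 m → arm 5.14 m, τ = 276 × 5.14 = 1419 N·m counterclockwise.
Net moment of the loads = 2605 N·m counterclockwise.
The upward force F acts at the left end, arm 7.89 m, giving F × 7.89 clockwise.
Στ = 0 ⇒ F × 7.89 = 2605 ⇒ F = 2605 / 7.89 = 330 N.

F ≈ 330 N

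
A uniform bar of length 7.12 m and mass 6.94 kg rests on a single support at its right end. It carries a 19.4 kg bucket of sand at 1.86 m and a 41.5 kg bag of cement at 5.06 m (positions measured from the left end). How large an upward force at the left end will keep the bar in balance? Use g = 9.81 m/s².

Taking torques about the right end:
Beam weight: 6.94 × 9.81 = 68.08 N down at 3.56 m → arm 3.56 m, τ = 68.08 × 3.56 = 242.4 N·m counterclockwise.
Bucket of sand: 19.4 × 9.81 = 190.3 N down at 1.86 m → arm 5.26 m, τ = 190.3 × 5.26 = 1001 N·m counterclockwise.
Bag of cement: 41.5 × 9.81 = 407.1 N down at 5.06 m → arm 2.06 m, τ = 407.1 × 2.06 = 838.6 N·m counterclockwise.
Net moment of the loads = 2082 N·m counterclockwise.
The upward force F acts at the left end, arm 7.12 m, giving F × 7.12 clockwise.
Στ = 0 ⇒ F × 7.12 = 2082 ⇒ F = 2082 / 7.12 = 292 N.

F ≈ 292 N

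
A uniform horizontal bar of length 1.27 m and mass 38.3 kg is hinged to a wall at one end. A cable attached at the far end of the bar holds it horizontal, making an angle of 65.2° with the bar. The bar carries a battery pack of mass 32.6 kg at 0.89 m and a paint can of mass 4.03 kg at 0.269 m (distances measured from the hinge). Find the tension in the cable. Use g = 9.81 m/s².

Choose the hinge as the axis so the unknown hinge reaction has zero arm there.
Beam weight: 38.3 × 9.81 = 375.7 N down at 0.635 m → arm 0.635 m, τ = 375.7 × 0.635 = 238.6 N·m clockwise.
Battery pack: 32.6 × 9.81 = 319.8 N down at 0.89 m → arm 0.89 m, τ = 319.8 × 0.89 = 284.6 N·m clockwise.
Paint can: 4.03 × 9.81 = 39.53 N down at 0.269 m → arm 0.269 m, τ = 39.53 × 0.269 = 10.63 N·m clockwise.
Total clockwise load moment = 533.8 N·m.
The cable tension T acts at 1.27 m; only its component perpendicular to the bar, T sinθ, produces torque. sin 65.2° = 0.9078.
Balancing moments: T × 1.27 × 0.9078 = 533.8, giving T = 533.8 / 1.153 = 463 N.

T ≈ 463 N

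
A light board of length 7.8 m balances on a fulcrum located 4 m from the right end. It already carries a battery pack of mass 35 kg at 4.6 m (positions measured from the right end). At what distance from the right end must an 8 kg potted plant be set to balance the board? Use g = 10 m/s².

About the fulcrum (at 4 m from the right end):
Battery pack: 35 × 10 = 350 N down at 4.6 m → arm 0.6 m, τ = 350 × 0.6 = 210 N·m counterclockwise.
Net moment of existing loads = 210 N·m counterclockwise.
The potted plant weighs 8 × 10 = 80 N and must supply an equal clockwise moment, so its lever arm about the fulcrum is 210 / 80 = 2.62 m.
That puts it at 4 − 2.62 = 1.38 m from the right end.

x ≈ 1.38 m from the right end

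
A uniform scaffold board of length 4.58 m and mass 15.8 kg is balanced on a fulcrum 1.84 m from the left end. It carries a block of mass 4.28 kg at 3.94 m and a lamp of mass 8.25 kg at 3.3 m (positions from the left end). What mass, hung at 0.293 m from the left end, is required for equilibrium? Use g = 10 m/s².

m ≈ 18.2 kg

Taking torques about the fulcrum (at 1.84 m from the left end):
Beam weight: 15.8 × 10 = 158 N down at 2.29 m → arm 0.45 m, τ = 158 × 0.45 = 71.1 N·m clockwise.
Block: 4.28 × 10 = 42.8 N down at 3.94 m → arm 2.1 m, τ = 42.8 × 2.1 = 89.88 N·m clockwise.
Lamp: 8.25 × 10 = 82.5 N down at 3.3 m → arm 1.46 m, τ = 82.5 × 1.46 = 120.5 N·m clockwise.
Net moment of known loads = 281.5 N·m clockwise.
An unknown mass m at 0.293 m has arm 1.547 m; its moment is m·g·1.547 counterclockwise.
Στ = 0 ⇒ m × 10 × 1.547 = 281.5 ⇒ m = 281.5 / (10 × 1.547) = 18.2 kg.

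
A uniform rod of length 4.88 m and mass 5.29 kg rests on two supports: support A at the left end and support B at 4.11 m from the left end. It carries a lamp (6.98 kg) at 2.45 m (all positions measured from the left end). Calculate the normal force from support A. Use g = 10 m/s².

Sum moments about support B (its reaction then has zero moment arm).
Beam weight: 5.29 × 10 = 52.9 N down at 2.44 m → arm 1.67 m, τ = 52.9 × 1.67 = 88.34 N·m counterclockwise.
Lamp: 6.98 × 10 = 69.8 N down at 2.45 m → arm 1.66 m, τ = 69.8 × 1.66 = 115.9 N·m counterclockwise.
Net load moment about support B = 204.2 N·m counterclockwise.
Reaction R at support A is upward at 0 m, arm 4.11 m → moment R × 4.11 clockwise.
Setting net torque to zero: R × 4.11 = 204.2 → R = 49.7 N.

R_A ≈ 49.7 N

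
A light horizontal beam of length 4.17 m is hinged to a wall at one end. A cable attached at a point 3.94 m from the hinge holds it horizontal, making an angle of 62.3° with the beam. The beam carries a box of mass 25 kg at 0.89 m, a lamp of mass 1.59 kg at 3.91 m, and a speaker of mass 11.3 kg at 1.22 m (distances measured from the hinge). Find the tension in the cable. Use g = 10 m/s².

Take moments about the hinge.
Box: 25 × 10 = 250 N down at 0.89 m → arm 0.89 m, τ = 250 × 0.89 = 222.5 N·m clockwise.
Lamp: 1.59 × 10 = 15.9 N down at 3.91 m → arm 3.91 m, τ = 15.9 × 3.91 = 62.17 N·m clockwise.
Speaker: 11.3 × 10 = 113 N down at 1.22 m → arm 1.22 m, τ = 113 × 1.22 = 137.9 N·m clockwise.
Total clockwise load moment = 422.6 N·m.
The cable tension T acts at 3.94 m; only its component perpendicular to the beam, T sinθ, produces torque. sin 62.3° = 0.8854.
For rotational equilibrium, T × 3.94 × 0.8854 = 422.6, so T = 422.6 / 3.488 = 121 N.

T ≈ 121 N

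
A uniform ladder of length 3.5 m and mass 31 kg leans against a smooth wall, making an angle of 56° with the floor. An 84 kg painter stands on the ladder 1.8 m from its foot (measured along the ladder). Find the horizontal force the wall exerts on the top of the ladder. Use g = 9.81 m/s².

Take moments about the foot of the ladder.
Ladder weight 31×9.81 = 304.1 N acts at 1.75 m along the ladder; its horizontal arm is 1.75·cos56° = 0.9786 m → τ = 297.6 N·m clockwise.
Painter: 84×9.81 = 824 N at 1.8 m → arm 1.007 m → τ = 829.8 N·m clockwise.
Wall normal N acts horizontally at the top; its moment arm is the height L sinθ = 3.5·sin56° = 2.902 m, counterclockwise.
Setting net torque to zero: N × 2.902 = 1127 → N = 388 N.

N_wall ≈ 388 N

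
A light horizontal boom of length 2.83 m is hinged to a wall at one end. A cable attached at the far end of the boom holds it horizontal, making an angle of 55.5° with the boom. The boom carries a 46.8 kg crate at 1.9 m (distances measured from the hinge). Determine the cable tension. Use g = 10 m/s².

T ≈ 381 N

Take moments about the hinge.
Crate: 46.8 × 10 = 468 N down at 1.9 m → arm 1.9 m, τ = 468 × 1.9 = 889.2 N·m clockwise.
Total clockwise load moment = 889.2 N·m.
The cable tension T acts at 2.83 m; only its component perpendicular to the boom, T sinθ, produces torque. sin 55.5° = 0.8241.
Στ = 0 ⇒ T × 2.83 × 0.8241 = 889.2 ⇒ T = 889.2 / 2.332 = 381 N.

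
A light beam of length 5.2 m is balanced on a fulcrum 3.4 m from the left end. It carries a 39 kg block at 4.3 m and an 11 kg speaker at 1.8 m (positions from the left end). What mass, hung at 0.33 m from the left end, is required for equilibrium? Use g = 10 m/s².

Taking torques about the fulcrum (at 3.4 m from the left end):
Block: 39 × 10 = 390 N down at 4.3 m → arm 0.9 m, τ = 390 × 0.9 = 351 N·m clockwise.
Speaker: 11 × 10 = 110 N down at 1.8 m → arm 1.6 m, τ = 110 × 1.6 = 176 N·m counterclockwise.
Net moment of known loads = 175 N·m clockwise.
An unknown mass m at 0.33 m has arm 3.07 m; its moment is m·g·3.07 counterclockwise.
Setting net torque to zero: m × 10 × 3.07 = 175 → m = 175 / (10 × 3.07) = 5.7 kg.

m ≈ 5.7 kg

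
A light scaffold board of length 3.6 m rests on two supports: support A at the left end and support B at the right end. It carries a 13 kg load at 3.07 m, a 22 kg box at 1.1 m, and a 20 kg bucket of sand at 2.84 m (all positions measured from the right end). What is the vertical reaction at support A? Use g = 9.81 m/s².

Taking torques about support B:
Load: 13 × 9.81 = 127.5 N down at 3.07 m → arm 3.07 m, τ = 127.5 × 3.07 = 391.4 N·m counterclockwise.
Box: 22 × 9.81 = 215.8 N down at 1.1 m → arm 1.1 m, τ = 215.8 × 1.1 = 237.4 N·m counterclockwise.
Bucket of sand: 20 × 9.81 = 196.2 N down at 2.84 m → arm 2.84 m, τ = 196.2 × 2.84 = 557.2 N·m counterclockwise.
Net load moment about support B = 1186 N·m counterclockwise.
Reaction R at support A is upward at 3.6 m, arm 3.6 m → moment R × 3.6 clockwise.
Setting net torque to zero: R × 3.6 = 1186 → R = 329 N.

R_A ≈ 329 N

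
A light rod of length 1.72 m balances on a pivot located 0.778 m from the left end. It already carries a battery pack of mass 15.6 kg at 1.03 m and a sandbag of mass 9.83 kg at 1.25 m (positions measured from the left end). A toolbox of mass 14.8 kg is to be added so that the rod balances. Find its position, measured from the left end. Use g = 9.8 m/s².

x ≈ 0.199 m from the left end

Sum moments about the pivot (at 0.778 m from the left end) (the support reaction has zero arm there).
Battery pack: 15.6 × 9.8 = 152.9 N down at 1.03 m → arm 0.252 m, τ = 152.9 × 0.252 = 38.53 N·m clockwise.
Sandbag: 9.83 × 9.8 = 96.33 N down at 1.25 m → arm 0.472 m, τ = 96.33 × 0.472 = 45.47 N·m clockwise.
Net moment of existing loads = 84 N·m clockwise.
The toolbox weighs 14.8 × 9.8 = 145 N and must supply an equal counterclockwise moment, so its lever arm about the pivot is 84 / 145 = 0.579 m.
That puts it at 0.778 − 0.579 = 0.199 m from the left end.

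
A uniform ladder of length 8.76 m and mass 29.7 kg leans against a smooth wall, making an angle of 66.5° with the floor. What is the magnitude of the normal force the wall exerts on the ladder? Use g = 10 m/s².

About the foot of the ladder:
Ladder weight 29.7×10 = 297 N acts at 4.38 m along the ladder; its horizontal arm is 4.38·cos66.5° = 1.747 m → τ = 518.9 N·m clockwise.
Wall normal N acts horizontally at the top; its moment arm is the height L sinθ = 8.76·sin66.5° = 8.033 m, counterclockwise.
Setting net torque to zero: N × 8.033 = 518.9 → N = 64.6 N.

N_wall ≈ 64.6 N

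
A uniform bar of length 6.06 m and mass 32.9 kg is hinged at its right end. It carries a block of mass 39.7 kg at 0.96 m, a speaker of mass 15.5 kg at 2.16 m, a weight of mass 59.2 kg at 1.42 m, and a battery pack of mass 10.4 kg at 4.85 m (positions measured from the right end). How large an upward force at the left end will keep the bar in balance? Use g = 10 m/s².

F ≈ 505 N

Choose the right end as the axis so the unknown pivot reaction has zero arm there.
Beam weight: 32.9 × 10 = 329 N down at 3.03 m → arm 3.03 m, τ = 329 × 3.03 = 996.9 N·m counterclockwise.
Block: 39.7 × 10 = 397 N down at 0.96 m → arm 0.96 m, τ = 397 × 0.96 = 381.1 N·m counterclockwise.
Speaker: 15.5 × 10 = 155 N down at 2.16 m → arm 2.16 m, τ = 155 × 2.16 = 334.8 N·m counterclockwise.
Weight: 59.2 × 10 = 592 N down at 1.42 m → arm 1.42 m, τ = 592 × 1.42 = 840.6 N·m counterclockwise.
Battery pack: 10.4 × 10 = 104 N down at 4.85 m → arm 4.85 m, τ = 104 × 4.85 = 504.4 N·m counterclockwise.
Net moment of the loads = 3058 N·m counterclockwise.
The upward force F acts at the left end, arm 6.06 m, giving F × 6.06 clockwise.
Setting net torque to zero: F × 6.06 = 3058 → F = 3058 / 6.06 = 505 N.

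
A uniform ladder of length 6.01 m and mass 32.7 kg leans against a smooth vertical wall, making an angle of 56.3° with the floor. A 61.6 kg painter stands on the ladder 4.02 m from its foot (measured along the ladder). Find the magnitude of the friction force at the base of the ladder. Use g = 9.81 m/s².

f ≈ 377 N

Choose the foot of the ladder as the axis so the floor normal and friction both act there and drop out.
Ladder weight 32.7×9.81 = 320.8 N acts at 3.005 m along the ladder; its horizontal arm is 3.005·cos56.3° = 1.667 m → τ = 534.8 N·m clockwise.
Painter: 61.6×9.81 = 604.3 N at 4.02 m → arm 2.23 m → τ = 1348 N·m clockwise.
Wall normal N acts horizontally at the top; its moment arm is the height L sinθ = 6.01·sin56.3° = 5 m, counterclockwise.
Setting net torque to zero: N × 5 = 1883 → N = 377 N.
ΣFx = 0: friction at the foot balances the wall's push, so f = N_wall = 377 N.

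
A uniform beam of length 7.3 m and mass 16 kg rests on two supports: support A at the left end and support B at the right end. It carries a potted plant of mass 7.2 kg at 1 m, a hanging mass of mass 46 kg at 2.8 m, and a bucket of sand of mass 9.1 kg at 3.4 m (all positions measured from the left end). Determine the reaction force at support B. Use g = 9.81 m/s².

About support A:
Beam weight: 16 × 9.81 = 157 N down at 3.65 m → arm 3.65 m, τ = 157 × 3.65 = 573 N·m clockwise.
Potted plant: 7.2 × 9.81 = 70.63 N down at 1 m → arm 1 m, τ = 70.63 × 1 = 70.63 N·m clockwise.
Hanging mass: 46 × 9.81 = 451.3 N down at 2.8 m → arm 2.8 m, τ = 451.3 × 2.8 = 1264 N·m clockwise.
Bucket of sand: 9.1 × 9.81 = 89.27 N down at 3.4 m → arm 3.4 m, τ = 89.27 × 3.4 = 303.5 N·m clockwise.
Net load moment about support A = 2211 N·m clockwise.
Reaction R at support B is upward at 7.3 m, arm 7.3 m → moment R × 7.3 counterclockwise.
For rotational equilibrium, R × 7.3 = 2211, so R = 303 N.

R_B ≈ 303 N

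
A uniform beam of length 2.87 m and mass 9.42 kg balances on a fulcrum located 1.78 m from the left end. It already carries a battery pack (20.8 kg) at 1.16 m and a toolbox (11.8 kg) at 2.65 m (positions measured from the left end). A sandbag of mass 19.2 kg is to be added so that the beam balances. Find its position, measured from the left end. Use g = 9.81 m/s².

About the fulcrum (at 1.78 m from the left end):
Beam weight: 9.42 × 9.81 = 92.41 N down at 1.435 m → arm 0.345 m, τ = 92.41 × 0.345 = 31.88 N·m counterclockwise.
Battery pack: 20.8 × 9.81 = 204 N down at 1.16 m → arm 0.62 m, τ = 204 × 0.62 = 126.5 N·m counterclockwise.
Toolbox: 11.8 × 9.81 = 115.8 N down at 2.65 m → arm 0.87 m, τ = 115.8 × 0.87 = 100.7 N·m clockwise.
Net moment of existing loads = 57.68 N·m counterclockwise.
The sandbag weighs 19.2 × 9.81 = 188.4 N and must supply an equal clockwise moment, so its lever arm about the fulcrum is 57.68 / 188.4 = 0.306 m.
That puts it at 1.78 + 0.306 = 2.09 m from the left end.

x ≈ 2.09 m from the left end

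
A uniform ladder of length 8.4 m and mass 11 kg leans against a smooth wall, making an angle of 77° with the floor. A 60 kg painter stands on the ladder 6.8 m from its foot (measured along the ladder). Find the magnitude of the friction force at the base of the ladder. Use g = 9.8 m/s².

f ≈ 122 N

About the foot of the ladder:
Ladder weight 11×9.8 = 107.8 N acts at 4.2 m along the ladder; its horizontal arm is 4.2·cos77° = 0.9448 m → τ = 101.8 N·m clockwise.
Painter: 60×9.8 = 588 N at 6.8 m → arm 1.53 m → τ = 899.6 N·m clockwise.
Wall normal N acts horizontally at the top; its moment arm is the height L sinθ = 8.4·sin77° = 8.185 m, counterclockwise.
Στ = 0 ⇒ N × 8.185 = 1001 ⇒ N = 122 N.
ΣFx = 0: friction at the foot balances the wall's push, so f = N_wall = 122 N.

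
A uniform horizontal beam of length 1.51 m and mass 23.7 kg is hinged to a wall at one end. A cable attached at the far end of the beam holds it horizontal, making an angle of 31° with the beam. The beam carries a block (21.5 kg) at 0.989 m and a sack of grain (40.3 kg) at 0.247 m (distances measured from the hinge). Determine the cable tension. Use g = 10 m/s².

T ≈ 631 N

About the hinge:
Beam weight: 23.7 × 10 = 237 N down at 0.755 m → arm 0.755 m, τ = 237 × 0.755 = 178.9 N·m clockwise.
Block: 21.5 × 10 = 215 N down at 0.989 m → arm 0.989 m, τ = 215 × 0.989 = 212.6 N·m clockwise.
Sack of grain: 40.3 × 10 = 403 N down at 0.247 m → arm 0.247 m, τ = 403 × 0.247 = 99.54 N·m clockwise.
Total clockwise load moment = 491 N·m.
The cable tension T acts at 1.51 m; only its component perpendicular to the beam, T sinθ, produces torque. sin 31° = 0.515.
Στ = 0 ⇒ T × 1.51 × 0.515 = 491 ⇒ T = 491 / 0.7777 = 631 N.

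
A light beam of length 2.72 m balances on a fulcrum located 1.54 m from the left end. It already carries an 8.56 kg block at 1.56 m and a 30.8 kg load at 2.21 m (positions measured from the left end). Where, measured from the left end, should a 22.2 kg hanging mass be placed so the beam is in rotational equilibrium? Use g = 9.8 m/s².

Sum moments about the fulcrum (at 1.54 m from the left end) (the support reaction has zero arm there).
Block: 8.56 × 9.8 = 83.89 N down at 1.56 m → arm 0.02 m, τ = 83.89 × 0.02 = 1.678 N·m clockwise.
Load: 30.8 × 9.8 = 301.8 N down at 2.21 m → arm 0.67 m, τ = 301.8 × 0.67 = 202.2 N·m clockwise.
Net moment of existing loads = 203.9 N·m clockwise.
The hanging mass weighs 22.2 × 9.8 = 217.6 N and must supply an equal counterclockwise moment, so its lever arm about the fulcrum is 203.9 / 217.6 = 0.937 m.
That puts it at 1.54 − 0.937 = 0.603 m from the left end.

x ≈ 0.603 m from the left end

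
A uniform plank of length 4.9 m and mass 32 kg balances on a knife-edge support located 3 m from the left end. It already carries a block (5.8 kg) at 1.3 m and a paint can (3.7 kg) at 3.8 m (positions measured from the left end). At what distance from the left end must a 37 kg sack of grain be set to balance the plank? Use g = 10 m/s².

Sum moments about the knife-edge support (at 3 m from the left end) (the support reaction has zero arm there).
Beam weight: 32 × 10 = 320 N down at 2.45 m → arm 0.55 m, τ = 320 × 0.55 = 176 N·m counterclockwise.
Block: 5.8 × 10 = 58 N down at 1.3 m → arm 1.7 m, τ = 58 × 1.7 = 98.6 N·m counterclockwise.
Paint can: 3.7 × 10 = 37 N down at 3.8 m → arm 0.8 m, τ = 37 × 0.8 = 29.6 N·m clockwise.
Net moment of existing loads = 245 N·m counterclockwise.
The sack of grain weighs 37 × 10 = 370 N and must supply an equal clockwise moment, so its lever arm about the knife-edge support is 245 / 370 = 0.662 m.
That puts it at 3 + 0.662 = 3.66 m from the left end.

x ≈ 3.66 m from the left end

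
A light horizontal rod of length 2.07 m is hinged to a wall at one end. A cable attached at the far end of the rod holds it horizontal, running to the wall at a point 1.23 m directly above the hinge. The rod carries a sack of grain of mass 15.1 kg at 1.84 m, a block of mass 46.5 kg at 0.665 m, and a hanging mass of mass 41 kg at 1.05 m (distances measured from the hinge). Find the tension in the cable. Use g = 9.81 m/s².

T ≈ 944 N

Taking torques about the hinge:
Sack of grain: 15.1 × 9.81 = 148.1 N down at 1.84 m → arm 1.84 m, τ = 148.1 × 1.84 = 272.5 N·m clockwise.
Block: 46.5 × 9.81 = 456.2 N down at 0.665 m → arm 0.665 m, τ = 456.2 × 0.665 = 303.4 N·m clockwise.
Hanging mass: 41 × 9.81 = 402.2 N down at 1.05 m → arm 1.05 m, τ = 402.2 × 1.05 = 422.3 N·m clockwise.
Total clockwise load moment = 998.2 N·m.
The cable tension T acts at 2.07 m; only its component perpendicular to the rod, T sinθ, produces torque. sinθ = h/√(h²+d²) = 1.23/√(1.23²+2.07²) = 0.5108.
Setting net torque to zero: T × 2.07 × 0.5108 = 998.2 → T = 998.2 / 1.057 = 944 N.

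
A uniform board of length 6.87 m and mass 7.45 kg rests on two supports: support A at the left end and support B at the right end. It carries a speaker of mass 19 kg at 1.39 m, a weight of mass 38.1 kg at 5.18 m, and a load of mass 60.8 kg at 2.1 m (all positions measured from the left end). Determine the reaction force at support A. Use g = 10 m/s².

R_A ≈ 705 N

Taking torques about support B:
Beam weight: 7.45 × 10 = 74.5 N down at 3.435 m → arm 3.435 m, τ = 74.5 × 3.435 = 255.9 N·m counterclockwise.
Speaker: 19 × 10 = 190 N down at 1.39 m → arm 5.48 m, τ = 190 × 5.48 = 1041 N·m counterclockwise.
Weight: 38.1 × 10 = 381 N down at 5.18 m → arm 1.69 m, τ = 381 × 1.69 = 643.9 N·m counterclockwise.
Load: 60.8 × 10 = 608 N down at 2.1 m → arm 4.77 m, τ = 608 × 4.77 = 2900 N·m counterclockwise.
Net load moment about support B = 4841 N·m counterclockwise.
Reaction R at support A is upward at 0 m, arm 6.87 m → moment R × 6.87 clockwise.
Balancing moments: R × 6.87 = 4841, giving R = 705 N.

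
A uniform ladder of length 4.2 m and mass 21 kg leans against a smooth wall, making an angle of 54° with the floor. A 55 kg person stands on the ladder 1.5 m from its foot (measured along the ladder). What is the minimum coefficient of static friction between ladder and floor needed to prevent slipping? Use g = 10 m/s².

μ_min ≈ 0.288

Sum moments about the foot of the ladder (the floor normal and friction both act there and drop out).
Ladder weight 21×10 = 210 N acts at 2.1 m along the ladder; its horizontal arm is 2.1·cos54° = 1.234 m → τ = 259.1 N·m clockwise.
Person: 55×10 = 550 N at 1.5 m → arm 0.8817 m → τ = 484.9 N·m clockwise.
Wall normal N acts horizontally at the top; its moment arm is the height L sinθ = 4.2·sin54° = 3.398 m, counterclockwise.
For rotational equilibrium, N × 3.398 = 744, so N = 219 N.
ΣFx = 0 ⇒ f = N_wall = 219 N. ΣFy = 0 ⇒ N_floor = 760 N.
μ_min = f / N_floor = 219 / 760 = 0.288.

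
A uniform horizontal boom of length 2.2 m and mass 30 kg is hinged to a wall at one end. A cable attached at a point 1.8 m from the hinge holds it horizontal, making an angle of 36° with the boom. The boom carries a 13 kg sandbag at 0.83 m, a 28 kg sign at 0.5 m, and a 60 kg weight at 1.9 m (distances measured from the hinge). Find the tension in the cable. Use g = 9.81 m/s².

Sum moments about the hinge (the unknown hinge reaction has zero arm there).
Beam weight: 30 × 9.81 = 294.3 N down at 1.1 m → arm 1.1 m, τ = 294.3 × 1.1 = 323.7 N·m clockwise.
Sandbag: 13 × 9.81 = 127.5 N down at 0.83 m → arm 0.83 m, τ = 127.5 × 0.83 = 105.8 N·m clockwise.
Sign: 28 × 9.81 = 274.7 N down at 0.5 m → arm 0.5 m, τ = 274.7 × 0.5 = 137.3 N·m clockwise.
Weight: 60 × 9.81 = 588.6 N down at 1.9 m → arm 1.9 m, τ = 588.6 × 1.9 = 1118 N·m clockwise.
Total clockwise load moment = 1685 N·m.
The cable tension T acts at 1.8 m; only its component perpendicular to the boom, T sinθ, produces torque. sin 36° = 0.5878.
For rotational equilibrium, T × 1.8 × 0.5878 = 1685, so T = 1685 / 1.058 = 1590 N.

T ≈ 1590 N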